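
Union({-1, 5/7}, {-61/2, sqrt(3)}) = {-61/2, -1, 5/7, sqrt(3)}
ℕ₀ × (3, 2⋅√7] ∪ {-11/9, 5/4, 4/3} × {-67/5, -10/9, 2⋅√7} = (ℕ₀ × (3, 2⋅√7]) ∪ ({-11/9, 5/4, 4/3} × {-67/5, -10/9, 2⋅√7})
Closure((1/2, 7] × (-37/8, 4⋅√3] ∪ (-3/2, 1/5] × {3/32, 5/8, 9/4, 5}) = ([-3/2, 1/5] × {3/32, 5/8, 9/4, 5}) ∪ ({1/2, 7} × [-37/8, 4⋅√3]) ∪ ([1/2, 7] × {-37/8, 4⋅√3}) ∪ ((1/2, 7] × (-37/8, 4⋅√3])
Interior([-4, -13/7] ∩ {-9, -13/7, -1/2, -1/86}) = ∅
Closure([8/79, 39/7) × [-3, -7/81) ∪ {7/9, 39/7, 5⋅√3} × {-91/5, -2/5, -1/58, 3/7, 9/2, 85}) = ({8/79, 39/7} × [-3, -7/81]) ∪ ([8/79, 39/7] × {-3, -7/81}) ∪ ([8/79, 39/7) × [-3, -7/81)) ∪ ({7/9, 39/7, 5⋅√3} × {-91/5, -2/5, -1/58, 3/7, 9/2, 85})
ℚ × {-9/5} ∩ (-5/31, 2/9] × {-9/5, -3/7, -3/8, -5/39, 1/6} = (ℚ ∩ (-5/31, 2/9]) × {-9/5}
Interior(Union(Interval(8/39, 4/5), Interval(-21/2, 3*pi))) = Interval.open(-21/2, 3*pi)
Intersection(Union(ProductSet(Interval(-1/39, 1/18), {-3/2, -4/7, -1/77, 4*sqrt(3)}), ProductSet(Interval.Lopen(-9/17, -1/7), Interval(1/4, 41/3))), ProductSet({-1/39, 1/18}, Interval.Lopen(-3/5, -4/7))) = ProductSet({-1/39, 1/18}, {-4/7})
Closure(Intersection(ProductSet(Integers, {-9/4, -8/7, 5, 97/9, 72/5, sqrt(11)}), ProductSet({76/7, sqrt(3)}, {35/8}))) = EmptySet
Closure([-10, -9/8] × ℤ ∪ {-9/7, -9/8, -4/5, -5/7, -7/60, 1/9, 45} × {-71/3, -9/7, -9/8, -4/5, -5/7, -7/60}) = ([-10, -9/8] × ℤ) ∪ ({-9/7, -9/8, -4/5, -5/7, -7/60, 1/9, 45} × {-71/3, -9/7, -9/8, -4/5, -5/7, -7/60})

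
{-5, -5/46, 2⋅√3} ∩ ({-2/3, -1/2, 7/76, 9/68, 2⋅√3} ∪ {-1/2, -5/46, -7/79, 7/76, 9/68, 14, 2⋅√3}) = {-5/46, 2⋅√3}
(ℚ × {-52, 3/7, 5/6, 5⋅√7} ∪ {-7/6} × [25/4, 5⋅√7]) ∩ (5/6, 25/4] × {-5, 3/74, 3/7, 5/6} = (ℚ ∩ (5/6, 25/4]) × {3/7, 5/6}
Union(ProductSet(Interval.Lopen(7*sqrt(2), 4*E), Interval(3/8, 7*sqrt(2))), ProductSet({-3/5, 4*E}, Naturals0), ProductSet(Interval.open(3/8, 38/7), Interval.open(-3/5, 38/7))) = Union(ProductSet({-3/5, 4*E}, Naturals0), ProductSet(Interval.open(3/8, 38/7), Interval.open(-3/5, 38/7)), ProductSet(Interval.Lopen(7*sqrt(2), 4*E), Interval(3/8, 7*sqrt(2))))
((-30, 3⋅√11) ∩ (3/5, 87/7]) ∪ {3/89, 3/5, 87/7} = {3/89, 87/7} ∪ [3/5, 3⋅√11)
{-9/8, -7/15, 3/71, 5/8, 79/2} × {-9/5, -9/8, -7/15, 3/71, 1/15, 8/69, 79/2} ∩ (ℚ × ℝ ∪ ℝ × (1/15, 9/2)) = {-9/8, -7/15, 3/71, 5/8, 79/2} × {-9/5, -9/8, -7/15, 3/71, 1/15, 8/69, 79/2}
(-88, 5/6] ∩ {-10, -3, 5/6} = {-10, -3, 5/6}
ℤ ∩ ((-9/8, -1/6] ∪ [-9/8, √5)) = {-1, 0, 1, 2}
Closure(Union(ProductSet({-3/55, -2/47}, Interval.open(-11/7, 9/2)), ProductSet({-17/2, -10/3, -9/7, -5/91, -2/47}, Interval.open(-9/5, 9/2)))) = Union(ProductSet({-3/55, -2/47}, Interval(-11/7, 9/2)), ProductSet({-17/2, -10/3, -9/7, -5/91, -2/47}, Interval(-9/5, 9/2)))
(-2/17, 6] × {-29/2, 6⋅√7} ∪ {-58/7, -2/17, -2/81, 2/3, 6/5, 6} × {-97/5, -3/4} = ({-58/7, -2/17, -2/81, 2/3, 6/5, 6} × {-97/5, -3/4}) ∪ ((-2/17, 6] × {-29/2, 6⋅√7})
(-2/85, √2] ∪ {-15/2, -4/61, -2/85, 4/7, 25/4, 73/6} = {-15/2, -4/61, 25/4, 73/6} ∪ [-2/85, √2]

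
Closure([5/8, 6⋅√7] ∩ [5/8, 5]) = [5/8, 5]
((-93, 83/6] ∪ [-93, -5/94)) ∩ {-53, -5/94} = {-53, -5/94}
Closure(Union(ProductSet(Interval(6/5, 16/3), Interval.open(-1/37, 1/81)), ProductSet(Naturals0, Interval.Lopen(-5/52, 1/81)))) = Union(ProductSet(Interval(6/5, 16/3), Interval(-1/37, 1/81)), ProductSet(Naturals0, Interval(-5/52, 1/81)))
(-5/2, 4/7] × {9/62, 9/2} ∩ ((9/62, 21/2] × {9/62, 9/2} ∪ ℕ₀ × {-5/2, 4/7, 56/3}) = (9/62, 4/7] × {9/62, 9/2}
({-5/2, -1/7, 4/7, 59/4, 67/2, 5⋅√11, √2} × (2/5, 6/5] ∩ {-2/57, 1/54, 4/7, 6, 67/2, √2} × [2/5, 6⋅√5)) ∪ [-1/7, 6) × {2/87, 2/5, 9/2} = ([-1/7, 6) × {2/87, 2/5, 9/2}) ∪ ({4/7, 67/2, √2} × (2/5, 6/5])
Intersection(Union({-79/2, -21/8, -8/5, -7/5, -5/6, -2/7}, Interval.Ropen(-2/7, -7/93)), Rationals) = Union({-79/2, -21/8, -8/5, -7/5, -5/6}, Intersection(Interval.Ropen(-2/7, -7/93), Rationals))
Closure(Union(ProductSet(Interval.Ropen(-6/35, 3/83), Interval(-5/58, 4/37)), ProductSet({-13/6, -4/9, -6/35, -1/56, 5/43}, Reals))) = Union(ProductSet({-13/6, -4/9, -6/35, -1/56, 5/43}, Reals), ProductSet(Interval(-6/35, 3/83), Interval(-5/58, 4/37)))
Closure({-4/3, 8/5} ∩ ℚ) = {-4/3, 8/5}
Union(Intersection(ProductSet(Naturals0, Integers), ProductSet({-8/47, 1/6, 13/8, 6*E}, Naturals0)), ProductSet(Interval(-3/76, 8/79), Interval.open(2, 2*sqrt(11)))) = ProductSet(Interval(-3/76, 8/79), Interval.open(2, 2*sqrt(11)))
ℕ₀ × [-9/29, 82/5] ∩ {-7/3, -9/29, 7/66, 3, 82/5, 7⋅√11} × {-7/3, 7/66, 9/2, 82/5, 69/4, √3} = {3} × {7/66, 9/2, 82/5, √3}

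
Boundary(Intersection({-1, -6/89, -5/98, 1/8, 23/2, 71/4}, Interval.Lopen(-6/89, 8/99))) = {-5/98}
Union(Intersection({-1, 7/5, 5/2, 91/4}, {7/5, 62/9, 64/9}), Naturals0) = Union({7/5}, Naturals0)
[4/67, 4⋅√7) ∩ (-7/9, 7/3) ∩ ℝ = [4/67, 7/3)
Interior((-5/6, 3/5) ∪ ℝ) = (-∞, ∞)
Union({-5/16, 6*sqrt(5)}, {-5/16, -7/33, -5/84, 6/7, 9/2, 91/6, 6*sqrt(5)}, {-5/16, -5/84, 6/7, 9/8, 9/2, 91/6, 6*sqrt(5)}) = {-5/16, -7/33, -5/84, 6/7, 9/8, 9/2, 91/6, 6*sqrt(5)}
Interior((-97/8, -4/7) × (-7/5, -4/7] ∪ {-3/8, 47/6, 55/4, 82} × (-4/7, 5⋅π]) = (-97/8, -4/7) × (-7/5, -4/7)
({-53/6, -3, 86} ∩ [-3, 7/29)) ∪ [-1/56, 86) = {-3} ∪ [-1/56, 86)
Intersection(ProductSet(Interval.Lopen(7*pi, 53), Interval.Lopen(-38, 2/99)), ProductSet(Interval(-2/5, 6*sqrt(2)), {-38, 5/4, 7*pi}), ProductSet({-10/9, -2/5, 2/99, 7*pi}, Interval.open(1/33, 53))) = EmptySet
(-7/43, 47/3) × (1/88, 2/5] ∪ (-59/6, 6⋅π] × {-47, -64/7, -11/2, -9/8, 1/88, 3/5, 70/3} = ((-7/43, 47/3) × (1/88, 2/5]) ∪ ((-59/6, 6⋅π] × {-47, -64/7, -11/2, -9/8, 1/88, 3/5, 70/3})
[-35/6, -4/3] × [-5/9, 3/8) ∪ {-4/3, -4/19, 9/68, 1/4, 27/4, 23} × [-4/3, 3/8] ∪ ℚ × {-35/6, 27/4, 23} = (ℚ × {-35/6, 27/4, 23}) ∪ ([-35/6, -4/3] × [-5/9, 3/8)) ∪ ({-4/3, -4/19, 9/68, 1/4, 27/4, 23} × [-4/3, 3/8])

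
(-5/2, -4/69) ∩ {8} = ∅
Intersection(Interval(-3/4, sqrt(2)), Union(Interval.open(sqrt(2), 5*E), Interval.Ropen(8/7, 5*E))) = Interval(8/7, sqrt(2))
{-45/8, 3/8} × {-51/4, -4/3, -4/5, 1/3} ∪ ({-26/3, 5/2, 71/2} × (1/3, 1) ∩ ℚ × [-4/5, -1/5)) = {-45/8, 3/8} × {-51/4, -4/3, -4/5, 1/3}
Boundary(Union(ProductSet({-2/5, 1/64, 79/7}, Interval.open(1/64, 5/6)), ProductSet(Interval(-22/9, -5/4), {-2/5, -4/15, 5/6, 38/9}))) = Union(ProductSet({-2/5, 1/64, 79/7}, Interval(1/64, 5/6)), ProductSet(Interval(-22/9, -5/4), {-2/5, -4/15, 5/6, 38/9}))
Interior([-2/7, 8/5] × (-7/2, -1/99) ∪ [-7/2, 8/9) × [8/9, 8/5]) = ((-7/2, 8/9) × (8/9, 8/5)) ∪ ((-2/7, 8/5) × (-7/2, -1/99))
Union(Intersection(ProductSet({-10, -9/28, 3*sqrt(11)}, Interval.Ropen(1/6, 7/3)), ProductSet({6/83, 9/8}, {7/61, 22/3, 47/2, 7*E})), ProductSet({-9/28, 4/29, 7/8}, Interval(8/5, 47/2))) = ProductSet({-9/28, 4/29, 7/8}, Interval(8/5, 47/2))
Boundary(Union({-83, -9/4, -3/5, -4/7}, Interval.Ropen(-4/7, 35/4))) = {-83, -9/4, -3/5, -4/7, 35/4}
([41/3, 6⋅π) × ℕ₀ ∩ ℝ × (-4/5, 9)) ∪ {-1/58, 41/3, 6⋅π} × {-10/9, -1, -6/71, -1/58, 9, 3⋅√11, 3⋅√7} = ([41/3, 6⋅π) × {0, 1, …, 8}) ∪ ({-1/58, 41/3, 6⋅π} × {-10/9, -1, -6/71, -1/58, 9, 3⋅√11, 3⋅√7})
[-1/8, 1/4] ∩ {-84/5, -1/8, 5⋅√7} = {-1/8}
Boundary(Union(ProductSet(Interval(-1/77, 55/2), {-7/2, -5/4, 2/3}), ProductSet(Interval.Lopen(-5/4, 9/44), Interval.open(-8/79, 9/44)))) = Union(ProductSet({-5/4, 9/44}, Interval(-8/79, 9/44)), ProductSet(Interval(-5/4, 9/44), {-8/79, 9/44}), ProductSet(Interval(-1/77, 55/2), {-7/2, -5/4, 2/3}))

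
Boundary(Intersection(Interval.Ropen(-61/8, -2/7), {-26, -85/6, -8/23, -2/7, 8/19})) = {-8/23}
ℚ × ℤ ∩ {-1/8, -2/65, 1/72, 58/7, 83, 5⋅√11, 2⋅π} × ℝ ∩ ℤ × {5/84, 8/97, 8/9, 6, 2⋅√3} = {83} × {6}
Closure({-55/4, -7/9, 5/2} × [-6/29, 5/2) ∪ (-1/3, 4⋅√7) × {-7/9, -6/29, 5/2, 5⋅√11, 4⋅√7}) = ({-55/4, -7/9, 5/2} × [-6/29, 5/2]) ∪ ([-1/3, 4⋅√7] × {-7/9, -6/29, 5/2, 5⋅√11, 4⋅√7})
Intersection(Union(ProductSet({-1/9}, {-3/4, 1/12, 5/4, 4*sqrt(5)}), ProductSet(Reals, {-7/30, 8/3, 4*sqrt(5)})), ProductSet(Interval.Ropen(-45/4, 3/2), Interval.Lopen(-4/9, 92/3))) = Union(ProductSet({-1/9}, {1/12, 5/4, 4*sqrt(5)}), ProductSet(Interval.Ropen(-45/4, 3/2), {-7/30, 8/3, 4*sqrt(5)}))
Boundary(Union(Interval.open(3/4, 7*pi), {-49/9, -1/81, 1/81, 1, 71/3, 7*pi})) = {-49/9, -1/81, 1/81, 3/4, 71/3, 7*pi}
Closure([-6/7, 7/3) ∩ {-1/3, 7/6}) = {-1/3, 7/6}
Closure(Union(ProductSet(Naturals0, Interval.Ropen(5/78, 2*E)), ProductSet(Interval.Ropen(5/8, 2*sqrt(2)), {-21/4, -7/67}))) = Union(ProductSet(Interval(5/8, 2*sqrt(2)), {-21/4, -7/67}), ProductSet(Naturals0, Interval(5/78, 2*E)))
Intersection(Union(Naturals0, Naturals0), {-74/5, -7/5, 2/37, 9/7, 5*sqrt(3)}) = EmptySet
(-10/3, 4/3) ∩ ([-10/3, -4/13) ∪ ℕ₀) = (-10/3, -4/13) ∪ {0, 1}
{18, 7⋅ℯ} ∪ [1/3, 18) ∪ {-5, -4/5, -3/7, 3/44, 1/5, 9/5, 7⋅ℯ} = {-5, -4/5, -3/7, 3/44, 1/5, 7⋅ℯ} ∪ [1/3, 18]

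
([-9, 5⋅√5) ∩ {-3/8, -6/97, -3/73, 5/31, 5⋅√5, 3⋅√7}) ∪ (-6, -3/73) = (-6, -3/73] ∪ {5/31, 3⋅√7}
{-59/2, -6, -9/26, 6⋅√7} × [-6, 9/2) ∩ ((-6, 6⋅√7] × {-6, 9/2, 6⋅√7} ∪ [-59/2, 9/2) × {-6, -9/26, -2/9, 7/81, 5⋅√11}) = ({-9/26, 6⋅√7} × {-6}) ∪ ({-59/2, -6, -9/26} × {-6, -9/26, -2/9, 7/81})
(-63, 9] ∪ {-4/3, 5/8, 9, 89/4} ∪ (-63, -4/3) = (-63, 9] ∪ {89/4}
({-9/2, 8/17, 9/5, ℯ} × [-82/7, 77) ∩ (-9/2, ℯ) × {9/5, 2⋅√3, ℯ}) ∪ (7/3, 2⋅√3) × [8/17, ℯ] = ({8/17, 9/5} × {9/5, 2⋅√3, ℯ}) ∪ ((7/3, 2⋅√3) × [8/17, ℯ])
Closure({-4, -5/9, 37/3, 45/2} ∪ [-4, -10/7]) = [-4, -10/7] ∪ {-5/9, 37/3, 45/2}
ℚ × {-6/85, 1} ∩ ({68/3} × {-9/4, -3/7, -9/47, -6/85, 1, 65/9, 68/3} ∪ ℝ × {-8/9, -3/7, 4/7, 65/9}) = {68/3} × {-6/85, 1}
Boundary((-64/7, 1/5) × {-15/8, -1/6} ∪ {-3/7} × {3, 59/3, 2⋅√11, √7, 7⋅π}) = ([-64/7, 1/5] × {-15/8, -1/6}) ∪ ({-3/7} × {3, 59/3, 2⋅√11, √7, 7⋅π})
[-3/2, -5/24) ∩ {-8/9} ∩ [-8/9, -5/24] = {-8/9}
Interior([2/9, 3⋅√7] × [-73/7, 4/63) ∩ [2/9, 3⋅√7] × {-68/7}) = ∅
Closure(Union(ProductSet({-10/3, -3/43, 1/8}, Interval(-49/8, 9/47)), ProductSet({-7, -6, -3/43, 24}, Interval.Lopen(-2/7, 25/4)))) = Union(ProductSet({-10/3, -3/43, 1/8}, Interval(-49/8, 9/47)), ProductSet({-7, -6, -3/43, 24}, Interval(-2/7, 25/4)))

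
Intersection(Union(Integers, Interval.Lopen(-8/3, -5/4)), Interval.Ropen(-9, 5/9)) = Union(Interval.Lopen(-8/3, -5/4), Range(-9, 1, 1))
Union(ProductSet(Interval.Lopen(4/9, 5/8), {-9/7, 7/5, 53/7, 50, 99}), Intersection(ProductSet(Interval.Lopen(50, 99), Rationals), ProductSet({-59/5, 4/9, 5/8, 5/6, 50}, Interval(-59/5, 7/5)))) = ProductSet(Interval.Lopen(4/9, 5/8), {-9/7, 7/5, 53/7, 50, 99})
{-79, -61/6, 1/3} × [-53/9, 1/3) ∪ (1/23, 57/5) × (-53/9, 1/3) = ({-79, -61/6, 1/3} × [-53/9, 1/3)) ∪ ((1/23, 57/5) × (-53/9, 1/3))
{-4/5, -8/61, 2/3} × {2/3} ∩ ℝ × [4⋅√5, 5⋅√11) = ∅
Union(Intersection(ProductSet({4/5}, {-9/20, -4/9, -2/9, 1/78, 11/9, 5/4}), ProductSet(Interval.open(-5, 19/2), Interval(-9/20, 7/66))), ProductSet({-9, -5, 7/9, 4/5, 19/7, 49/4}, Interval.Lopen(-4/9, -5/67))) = Union(ProductSet({4/5}, {-9/20, -4/9, -2/9, 1/78}), ProductSet({-9, -5, 7/9, 4/5, 19/7, 49/4}, Interval.Lopen(-4/9, -5/67)))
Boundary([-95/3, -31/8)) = {-95/3, -31/8}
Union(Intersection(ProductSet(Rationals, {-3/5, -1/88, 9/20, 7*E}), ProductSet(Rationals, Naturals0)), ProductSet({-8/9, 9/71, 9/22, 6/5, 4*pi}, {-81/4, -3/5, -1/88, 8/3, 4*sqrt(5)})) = ProductSet({-8/9, 9/71, 9/22, 6/5, 4*pi}, {-81/4, -3/5, -1/88, 8/3, 4*sqrt(5)})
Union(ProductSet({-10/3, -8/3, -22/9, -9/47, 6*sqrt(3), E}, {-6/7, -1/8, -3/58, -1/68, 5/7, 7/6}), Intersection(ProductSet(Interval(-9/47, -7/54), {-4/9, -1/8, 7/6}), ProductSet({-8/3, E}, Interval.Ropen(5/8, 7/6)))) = ProductSet({-10/3, -8/3, -22/9, -9/47, 6*sqrt(3), E}, {-6/7, -1/8, -3/58, -1/68, 5/7, 7/6})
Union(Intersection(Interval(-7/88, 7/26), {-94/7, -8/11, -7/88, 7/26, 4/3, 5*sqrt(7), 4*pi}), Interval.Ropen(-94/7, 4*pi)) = Interval.Ropen(-94/7, 4*pi)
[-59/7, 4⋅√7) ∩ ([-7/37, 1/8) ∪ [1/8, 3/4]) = [-7/37, 3/4]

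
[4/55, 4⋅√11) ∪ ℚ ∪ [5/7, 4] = ℚ ∪ [4/55, 4⋅√11)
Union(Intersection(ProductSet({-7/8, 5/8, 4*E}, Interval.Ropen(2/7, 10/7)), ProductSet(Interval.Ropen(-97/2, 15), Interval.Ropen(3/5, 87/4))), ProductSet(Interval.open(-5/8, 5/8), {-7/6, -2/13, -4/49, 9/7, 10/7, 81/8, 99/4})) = Union(ProductSet({-7/8, 5/8, 4*E}, Interval.Ropen(3/5, 10/7)), ProductSet(Interval.open(-5/8, 5/8), {-7/6, -2/13, -4/49, 9/7, 10/7, 81/8, 99/4}))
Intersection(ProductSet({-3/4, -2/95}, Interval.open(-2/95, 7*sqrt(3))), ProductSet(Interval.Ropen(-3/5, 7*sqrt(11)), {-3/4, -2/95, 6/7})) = ProductSet({-2/95}, {6/7})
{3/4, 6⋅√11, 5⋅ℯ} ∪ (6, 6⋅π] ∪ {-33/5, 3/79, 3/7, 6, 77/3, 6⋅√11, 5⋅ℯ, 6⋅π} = {-33/5, 3/79, 3/7, 3/4, 77/3, 6⋅√11} ∪ [6, 6⋅π]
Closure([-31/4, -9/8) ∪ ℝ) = (-∞, ∞)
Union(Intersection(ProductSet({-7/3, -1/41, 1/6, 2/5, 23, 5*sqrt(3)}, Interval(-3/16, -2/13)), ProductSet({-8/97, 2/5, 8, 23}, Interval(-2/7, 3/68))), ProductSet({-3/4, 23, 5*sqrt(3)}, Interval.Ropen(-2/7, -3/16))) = Union(ProductSet({2/5, 23}, Interval(-3/16, -2/13)), ProductSet({-3/4, 23, 5*sqrt(3)}, Interval.Ropen(-2/7, -3/16)))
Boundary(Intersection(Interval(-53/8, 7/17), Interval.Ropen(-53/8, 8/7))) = {-53/8, 7/17}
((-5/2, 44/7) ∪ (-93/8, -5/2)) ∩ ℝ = (-93/8, -5/2) ∪ (-5/2, 44/7)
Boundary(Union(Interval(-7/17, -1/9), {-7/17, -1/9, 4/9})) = {-7/17, -1/9, 4/9}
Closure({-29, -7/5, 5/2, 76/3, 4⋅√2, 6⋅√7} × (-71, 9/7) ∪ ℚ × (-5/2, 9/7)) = (ℝ × [-5/2, 9/7]) ∪ ({-29, -7/5, 5/2, 76/3, 4⋅√2, 6⋅√7} × [-71, 9/7])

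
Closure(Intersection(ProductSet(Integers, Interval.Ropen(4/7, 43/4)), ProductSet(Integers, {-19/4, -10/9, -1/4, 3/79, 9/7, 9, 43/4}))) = ProductSet(Integers, {9/7, 9})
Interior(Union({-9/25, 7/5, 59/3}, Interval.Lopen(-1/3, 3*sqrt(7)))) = Interval.open(-1/3, 3*sqrt(7))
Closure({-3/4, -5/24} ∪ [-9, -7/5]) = [-9, -7/5] ∪ {-3/4, -5/24}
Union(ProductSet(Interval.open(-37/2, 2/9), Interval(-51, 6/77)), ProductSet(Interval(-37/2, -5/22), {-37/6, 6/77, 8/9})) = Union(ProductSet(Interval(-37/2, -5/22), {-37/6, 6/77, 8/9}), ProductSet(Interval.open(-37/2, 2/9), Interval(-51, 6/77)))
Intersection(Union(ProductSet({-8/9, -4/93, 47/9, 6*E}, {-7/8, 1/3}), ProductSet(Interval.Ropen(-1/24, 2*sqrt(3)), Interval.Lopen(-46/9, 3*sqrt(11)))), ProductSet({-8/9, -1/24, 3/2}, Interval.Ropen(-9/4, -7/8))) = ProductSet({-1/24, 3/2}, Interval.Ropen(-9/4, -7/8))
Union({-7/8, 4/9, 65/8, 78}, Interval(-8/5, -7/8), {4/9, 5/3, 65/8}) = Union({4/9, 5/3, 65/8, 78}, Interval(-8/5, -7/8))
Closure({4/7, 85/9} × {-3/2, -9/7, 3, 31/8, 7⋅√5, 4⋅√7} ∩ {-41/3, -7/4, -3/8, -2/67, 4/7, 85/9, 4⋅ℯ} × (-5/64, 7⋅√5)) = {4/7, 85/9} × {3, 31/8, 4⋅√7}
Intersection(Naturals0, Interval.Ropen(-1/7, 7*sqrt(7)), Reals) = Range(0, 19, 1)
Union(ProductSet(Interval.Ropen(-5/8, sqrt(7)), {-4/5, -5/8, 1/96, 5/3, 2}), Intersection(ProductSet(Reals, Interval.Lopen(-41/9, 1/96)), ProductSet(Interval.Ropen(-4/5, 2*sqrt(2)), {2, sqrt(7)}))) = ProductSet(Interval.Ropen(-5/8, sqrt(7)), {-4/5, -5/8, 1/96, 5/3, 2})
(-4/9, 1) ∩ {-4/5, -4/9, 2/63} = {2/63}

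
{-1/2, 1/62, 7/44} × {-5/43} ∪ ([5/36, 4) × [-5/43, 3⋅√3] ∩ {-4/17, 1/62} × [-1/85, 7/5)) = {-1/2, 1/62, 7/44} × {-5/43}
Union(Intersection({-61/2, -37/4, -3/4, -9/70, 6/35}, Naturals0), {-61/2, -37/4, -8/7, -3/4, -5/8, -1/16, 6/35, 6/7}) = {-61/2, -37/4, -8/7, -3/4, -5/8, -1/16, 6/35, 6/7}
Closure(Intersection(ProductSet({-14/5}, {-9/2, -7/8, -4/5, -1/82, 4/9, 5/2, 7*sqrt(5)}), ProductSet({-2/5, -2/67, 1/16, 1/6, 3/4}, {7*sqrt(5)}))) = EmptySet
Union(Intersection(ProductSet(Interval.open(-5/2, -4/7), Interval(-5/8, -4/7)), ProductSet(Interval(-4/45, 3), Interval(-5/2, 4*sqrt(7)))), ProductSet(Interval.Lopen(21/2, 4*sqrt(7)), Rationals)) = ProductSet(Interval.Lopen(21/2, 4*sqrt(7)), Rationals)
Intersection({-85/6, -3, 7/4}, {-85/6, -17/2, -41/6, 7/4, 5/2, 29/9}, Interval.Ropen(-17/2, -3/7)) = EmptySet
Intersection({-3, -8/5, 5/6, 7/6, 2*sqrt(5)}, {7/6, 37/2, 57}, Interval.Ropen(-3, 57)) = {7/6}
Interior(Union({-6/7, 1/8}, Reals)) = Reals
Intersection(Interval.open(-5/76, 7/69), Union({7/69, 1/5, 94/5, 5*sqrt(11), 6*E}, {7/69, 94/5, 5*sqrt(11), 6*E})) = EmptySet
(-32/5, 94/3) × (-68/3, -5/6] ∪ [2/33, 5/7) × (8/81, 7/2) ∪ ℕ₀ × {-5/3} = (ℕ₀ × {-5/3}) ∪ ((-32/5, 94/3) × (-68/3, -5/6]) ∪ ([2/33, 5/7) × (8/81, 7/2))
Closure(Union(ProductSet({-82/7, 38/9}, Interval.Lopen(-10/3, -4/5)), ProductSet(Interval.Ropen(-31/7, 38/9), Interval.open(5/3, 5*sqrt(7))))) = Union(ProductSet({-82/7, 38/9}, Interval(-10/3, -4/5)), ProductSet({-31/7, 38/9}, Interval(5/3, 5*sqrt(7))), ProductSet(Interval(-31/7, 38/9), {5/3, 5*sqrt(7)}), ProductSet(Interval.Ropen(-31/7, 38/9), Interval.open(5/3, 5*sqrt(7))))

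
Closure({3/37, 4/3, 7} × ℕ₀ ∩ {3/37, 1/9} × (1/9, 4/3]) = {3/37} × {1}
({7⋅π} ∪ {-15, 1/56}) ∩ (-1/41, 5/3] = {1/56}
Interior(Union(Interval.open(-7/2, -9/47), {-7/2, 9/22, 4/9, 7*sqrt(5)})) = Interval.open(-7/2, -9/47)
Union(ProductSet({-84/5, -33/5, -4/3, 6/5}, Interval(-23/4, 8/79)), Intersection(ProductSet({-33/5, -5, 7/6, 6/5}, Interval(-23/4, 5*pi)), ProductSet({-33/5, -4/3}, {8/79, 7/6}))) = Union(ProductSet({-33/5}, {8/79, 7/6}), ProductSet({-84/5, -33/5, -4/3, 6/5}, Interval(-23/4, 8/79)))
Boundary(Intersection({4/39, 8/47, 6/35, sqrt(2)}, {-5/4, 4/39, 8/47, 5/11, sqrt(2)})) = {4/39, 8/47, sqrt(2)}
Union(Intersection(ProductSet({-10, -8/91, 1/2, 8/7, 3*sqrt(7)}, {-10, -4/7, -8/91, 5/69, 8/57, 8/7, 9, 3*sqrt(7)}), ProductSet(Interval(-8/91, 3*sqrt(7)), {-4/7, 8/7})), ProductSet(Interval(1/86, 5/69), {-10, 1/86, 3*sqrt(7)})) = Union(ProductSet({-8/91, 1/2, 8/7, 3*sqrt(7)}, {-4/7, 8/7}), ProductSet(Interval(1/86, 5/69), {-10, 1/86, 3*sqrt(7)}))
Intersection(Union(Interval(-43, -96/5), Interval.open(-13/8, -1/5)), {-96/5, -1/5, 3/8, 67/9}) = {-96/5}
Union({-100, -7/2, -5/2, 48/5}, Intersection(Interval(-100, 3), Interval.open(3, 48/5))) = {-100, -7/2, -5/2, 48/5}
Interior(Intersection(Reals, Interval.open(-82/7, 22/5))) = Interval.open(-82/7, 22/5)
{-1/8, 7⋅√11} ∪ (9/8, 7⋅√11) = {-1/8} ∪ (9/8, 7⋅√11]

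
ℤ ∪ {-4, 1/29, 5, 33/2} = ℤ ∪ {1/29, 33/2}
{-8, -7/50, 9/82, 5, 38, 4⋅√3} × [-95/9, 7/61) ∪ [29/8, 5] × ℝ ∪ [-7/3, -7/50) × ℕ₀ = ([-7/3, -7/50) × ℕ₀) ∪ ([29/8, 5] × ℝ) ∪ ({-8, -7/50, 9/82, 5, 38, 4⋅√3} × [-95/9, 7/61))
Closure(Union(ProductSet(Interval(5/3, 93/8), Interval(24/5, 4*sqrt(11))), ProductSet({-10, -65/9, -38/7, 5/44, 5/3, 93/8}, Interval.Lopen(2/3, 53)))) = Union(ProductSet({-10, -65/9, -38/7, 5/44, 5/3, 93/8}, Interval(2/3, 53)), ProductSet(Interval(5/3, 93/8), Interval(24/5, 4*sqrt(11))))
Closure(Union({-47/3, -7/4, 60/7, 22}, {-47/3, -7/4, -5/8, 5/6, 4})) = {-47/3, -7/4, -5/8, 5/6, 4, 60/7, 22}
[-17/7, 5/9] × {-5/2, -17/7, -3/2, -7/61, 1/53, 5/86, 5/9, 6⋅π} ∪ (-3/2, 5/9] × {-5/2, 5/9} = [-17/7, 5/9] × {-5/2, -17/7, -3/2, -7/61, 1/53, 5/86, 5/9, 6⋅π}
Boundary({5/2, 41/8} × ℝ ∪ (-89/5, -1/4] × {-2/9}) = ({5/2, 41/8} × ℝ) ∪ ([-89/5, -1/4] × {-2/9})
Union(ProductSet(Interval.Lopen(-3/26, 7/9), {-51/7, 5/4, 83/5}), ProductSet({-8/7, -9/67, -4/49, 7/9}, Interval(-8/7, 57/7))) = Union(ProductSet({-8/7, -9/67, -4/49, 7/9}, Interval(-8/7, 57/7)), ProductSet(Interval.Lopen(-3/26, 7/9), {-51/7, 5/4, 83/5}))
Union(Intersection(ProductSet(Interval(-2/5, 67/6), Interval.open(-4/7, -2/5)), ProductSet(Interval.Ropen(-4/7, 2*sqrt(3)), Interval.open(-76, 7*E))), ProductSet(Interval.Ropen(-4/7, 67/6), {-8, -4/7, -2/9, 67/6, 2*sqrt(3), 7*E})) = Union(ProductSet(Interval.Ropen(-4/7, 67/6), {-8, -4/7, -2/9, 67/6, 2*sqrt(3), 7*E}), ProductSet(Interval.Ropen(-2/5, 2*sqrt(3)), Interval.open(-4/7, -2/5)))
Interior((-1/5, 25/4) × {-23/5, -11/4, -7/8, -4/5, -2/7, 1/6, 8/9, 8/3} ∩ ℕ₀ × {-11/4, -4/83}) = ∅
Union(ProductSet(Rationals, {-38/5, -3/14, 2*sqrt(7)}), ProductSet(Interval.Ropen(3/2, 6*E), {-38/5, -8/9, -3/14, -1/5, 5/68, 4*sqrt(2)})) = Union(ProductSet(Interval.Ropen(3/2, 6*E), {-38/5, -8/9, -3/14, -1/5, 5/68, 4*sqrt(2)}), ProductSet(Rationals, {-38/5, -3/14, 2*sqrt(7)}))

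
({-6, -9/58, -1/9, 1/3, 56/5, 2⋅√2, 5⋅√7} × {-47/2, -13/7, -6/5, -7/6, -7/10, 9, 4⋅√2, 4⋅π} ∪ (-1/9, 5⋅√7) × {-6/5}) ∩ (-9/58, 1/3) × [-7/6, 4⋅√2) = {-1/9} × {-7/6, -7/10}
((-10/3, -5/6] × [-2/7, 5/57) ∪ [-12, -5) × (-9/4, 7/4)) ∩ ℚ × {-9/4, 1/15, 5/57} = ((ℚ ∩ (-10/3, -5/6]) × {1/15}) ∪ ((ℚ ∩ [-12, -5)) × {1/15, 5/57})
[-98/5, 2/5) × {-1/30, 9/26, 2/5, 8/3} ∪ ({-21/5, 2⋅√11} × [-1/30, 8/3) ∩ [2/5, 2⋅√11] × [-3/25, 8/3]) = ([-98/5, 2/5) × {-1/30, 9/26, 2/5, 8/3}) ∪ ({2⋅√11} × [-1/30, 8/3))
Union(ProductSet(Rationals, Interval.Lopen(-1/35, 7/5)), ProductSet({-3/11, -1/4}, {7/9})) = ProductSet(Rationals, Interval.Lopen(-1/35, 7/5))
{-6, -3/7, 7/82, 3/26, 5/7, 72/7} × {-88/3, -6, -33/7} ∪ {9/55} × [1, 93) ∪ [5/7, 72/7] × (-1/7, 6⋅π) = ({9/55} × [1, 93)) ∪ ({-6, -3/7, 7/82, 3/26, 5/7, 72/7} × {-88/3, -6, -33/7}) ∪ ([5/7, 72/7] × (-1/7, 6⋅π))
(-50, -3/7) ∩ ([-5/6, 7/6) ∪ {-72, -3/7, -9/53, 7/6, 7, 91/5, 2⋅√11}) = [-5/6, -3/7)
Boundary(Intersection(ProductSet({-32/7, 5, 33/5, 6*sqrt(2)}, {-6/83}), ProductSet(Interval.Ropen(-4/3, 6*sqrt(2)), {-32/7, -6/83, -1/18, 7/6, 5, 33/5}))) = ProductSet({5, 33/5}, {-6/83})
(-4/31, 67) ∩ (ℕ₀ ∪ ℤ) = {0, 1, …, 66}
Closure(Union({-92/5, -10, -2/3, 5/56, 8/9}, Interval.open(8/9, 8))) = Union({-92/5, -10, -2/3, 5/56}, Interval(8/9, 8))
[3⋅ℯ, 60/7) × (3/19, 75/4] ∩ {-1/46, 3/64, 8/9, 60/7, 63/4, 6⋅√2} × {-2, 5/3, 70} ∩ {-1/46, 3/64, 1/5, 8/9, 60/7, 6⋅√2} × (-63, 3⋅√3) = {6⋅√2} × {5/3}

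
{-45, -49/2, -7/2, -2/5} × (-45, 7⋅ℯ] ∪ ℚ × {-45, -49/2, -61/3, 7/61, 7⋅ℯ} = (ℚ × {-45, -49/2, -61/3, 7/61, 7⋅ℯ}) ∪ ({-45, -49/2, -7/2, -2/5} × (-45, 7⋅ℯ])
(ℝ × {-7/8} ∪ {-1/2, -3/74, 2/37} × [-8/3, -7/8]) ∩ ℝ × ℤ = {-1/2, -3/74, 2/37} × {-2, -1}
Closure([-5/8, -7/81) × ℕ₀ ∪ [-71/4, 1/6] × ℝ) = [-71/4, 1/6] × ℝ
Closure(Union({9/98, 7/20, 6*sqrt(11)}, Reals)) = Reals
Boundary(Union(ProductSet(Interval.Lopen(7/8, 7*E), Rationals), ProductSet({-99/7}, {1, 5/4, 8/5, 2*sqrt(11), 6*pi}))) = Union(ProductSet({-99/7}, {1, 5/4, 8/5, 2*sqrt(11), 6*pi}), ProductSet(Interval(7/8, 7*E), Reals))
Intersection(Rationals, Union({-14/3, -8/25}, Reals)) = Rationals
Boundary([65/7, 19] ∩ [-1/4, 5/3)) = ∅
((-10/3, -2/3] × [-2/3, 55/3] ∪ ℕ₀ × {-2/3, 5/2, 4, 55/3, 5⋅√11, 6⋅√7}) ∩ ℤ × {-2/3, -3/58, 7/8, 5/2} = (ℕ₀ × {-2/3, 5/2}) ∪ ({-3, -2, -1} × {-2/3, -3/58, 7/8, 5/2})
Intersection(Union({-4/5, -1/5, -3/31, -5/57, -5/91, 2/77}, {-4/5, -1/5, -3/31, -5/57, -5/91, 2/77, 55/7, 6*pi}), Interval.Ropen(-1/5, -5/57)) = {-1/5, -3/31}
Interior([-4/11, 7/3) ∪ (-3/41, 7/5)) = (-4/11, 7/3)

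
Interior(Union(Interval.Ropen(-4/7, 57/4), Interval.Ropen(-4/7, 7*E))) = Interval.open(-4/7, 7*E)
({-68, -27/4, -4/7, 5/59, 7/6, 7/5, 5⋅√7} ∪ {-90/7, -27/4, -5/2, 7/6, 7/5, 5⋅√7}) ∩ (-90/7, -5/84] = {-27/4, -5/2, -4/7}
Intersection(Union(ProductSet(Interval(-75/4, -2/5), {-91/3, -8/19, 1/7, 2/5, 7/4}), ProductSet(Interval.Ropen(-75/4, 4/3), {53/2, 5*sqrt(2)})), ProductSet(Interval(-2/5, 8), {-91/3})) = ProductSet({-2/5}, {-91/3})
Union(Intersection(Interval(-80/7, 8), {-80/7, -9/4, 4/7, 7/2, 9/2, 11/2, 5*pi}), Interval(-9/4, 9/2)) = Union({-80/7, 11/2}, Interval(-9/4, 9/2))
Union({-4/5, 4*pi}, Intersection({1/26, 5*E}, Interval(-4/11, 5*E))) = {-4/5, 1/26, 5*E, 4*pi}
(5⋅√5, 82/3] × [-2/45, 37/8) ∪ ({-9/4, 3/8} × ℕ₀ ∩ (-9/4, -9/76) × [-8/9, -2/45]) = (5⋅√5, 82/3] × [-2/45, 37/8)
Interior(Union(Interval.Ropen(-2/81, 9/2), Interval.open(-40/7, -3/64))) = Union(Interval.open(-40/7, -3/64), Interval.open(-2/81, 9/2))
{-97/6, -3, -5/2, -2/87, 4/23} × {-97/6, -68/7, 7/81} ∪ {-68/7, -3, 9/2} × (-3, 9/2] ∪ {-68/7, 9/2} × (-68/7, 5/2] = ({-68/7, 9/2} × (-68/7, 5/2]) ∪ ({-68/7, -3, 9/2} × (-3, 9/2]) ∪ ({-97/6, -3, -5/2, -2/87, 4/23} × {-97/6, -68/7, 7/81})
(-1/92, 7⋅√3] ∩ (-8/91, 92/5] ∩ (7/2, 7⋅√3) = (7/2, 7⋅√3)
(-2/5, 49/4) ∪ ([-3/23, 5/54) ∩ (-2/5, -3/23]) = (-2/5, 49/4)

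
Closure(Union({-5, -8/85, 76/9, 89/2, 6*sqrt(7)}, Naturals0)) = Union({-5, -8/85, 76/9, 89/2, 6*sqrt(7)}, Naturals0)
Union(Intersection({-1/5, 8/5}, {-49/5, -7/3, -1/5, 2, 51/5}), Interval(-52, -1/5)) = Interval(-52, -1/5)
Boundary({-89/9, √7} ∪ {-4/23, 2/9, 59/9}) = {-89/9, -4/23, 2/9, 59/9, √7}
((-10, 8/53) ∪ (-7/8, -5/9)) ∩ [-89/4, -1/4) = (-10, -1/4)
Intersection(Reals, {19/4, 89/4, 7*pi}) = {19/4, 89/4, 7*pi}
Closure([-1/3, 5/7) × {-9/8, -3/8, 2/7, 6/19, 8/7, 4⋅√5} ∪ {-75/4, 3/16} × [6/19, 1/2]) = ({-75/4, 3/16} × [6/19, 1/2]) ∪ ([-1/3, 5/7] × {-9/8, -3/8, 2/7, 6/19, 8/7, 4⋅√5})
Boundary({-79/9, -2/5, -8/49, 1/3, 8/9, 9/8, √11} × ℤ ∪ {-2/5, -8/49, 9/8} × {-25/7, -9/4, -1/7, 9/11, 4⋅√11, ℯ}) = ({-79/9, -2/5, -8/49, 1/3, 8/9, 9/8, √11} × ℤ) ∪ ({-2/5, -8/49, 9/8} × {-25/7, -9/4, -1/7, 9/11, 4⋅√11, ℯ})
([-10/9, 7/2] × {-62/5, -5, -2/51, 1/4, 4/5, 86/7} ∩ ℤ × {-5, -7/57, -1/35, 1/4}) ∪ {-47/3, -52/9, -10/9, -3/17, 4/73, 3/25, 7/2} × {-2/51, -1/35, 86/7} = ({-1, 0, …, 3} × {-5, 1/4}) ∪ ({-47/3, -52/9, -10/9, -3/17, 4/73, 3/25, 7/2} × {-2/51, -1/35, 86/7})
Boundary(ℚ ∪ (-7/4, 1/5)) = (-∞, -7/4] ∪ [1/5, ∞)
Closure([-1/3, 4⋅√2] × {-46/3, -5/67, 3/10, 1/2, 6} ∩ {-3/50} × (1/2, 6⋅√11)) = {-3/50} × {6}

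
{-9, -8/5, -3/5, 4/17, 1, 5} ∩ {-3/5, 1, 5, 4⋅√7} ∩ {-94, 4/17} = ∅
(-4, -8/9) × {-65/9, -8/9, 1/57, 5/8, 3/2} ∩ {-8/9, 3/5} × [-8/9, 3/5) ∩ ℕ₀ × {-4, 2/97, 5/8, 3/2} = ∅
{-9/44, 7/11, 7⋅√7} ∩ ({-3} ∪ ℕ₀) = ∅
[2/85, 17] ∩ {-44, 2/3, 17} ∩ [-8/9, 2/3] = {2/3}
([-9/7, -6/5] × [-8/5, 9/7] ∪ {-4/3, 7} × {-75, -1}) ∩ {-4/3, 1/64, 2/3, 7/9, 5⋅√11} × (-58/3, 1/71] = {-4/3} × {-1}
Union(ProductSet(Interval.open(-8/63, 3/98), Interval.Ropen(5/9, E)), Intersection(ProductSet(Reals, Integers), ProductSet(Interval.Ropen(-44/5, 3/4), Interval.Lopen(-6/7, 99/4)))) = Union(ProductSet(Interval.Ropen(-44/5, 3/4), Range(0, 25, 1)), ProductSet(Interval.open(-8/63, 3/98), Interval.Ropen(5/9, E)))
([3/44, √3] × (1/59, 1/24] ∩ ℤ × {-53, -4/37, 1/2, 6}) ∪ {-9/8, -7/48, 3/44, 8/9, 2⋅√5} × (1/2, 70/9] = {-9/8, -7/48, 3/44, 8/9, 2⋅√5} × (1/2, 70/9]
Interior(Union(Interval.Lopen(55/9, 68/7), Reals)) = Interval(-oo, oo)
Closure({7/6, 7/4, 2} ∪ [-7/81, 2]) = [-7/81, 2]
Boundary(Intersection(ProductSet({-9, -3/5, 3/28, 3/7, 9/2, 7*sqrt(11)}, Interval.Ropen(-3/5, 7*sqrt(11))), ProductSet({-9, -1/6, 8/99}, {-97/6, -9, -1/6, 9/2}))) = ProductSet({-9}, {-1/6, 9/2})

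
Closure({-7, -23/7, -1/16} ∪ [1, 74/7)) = {-7, -23/7, -1/16} ∪ [1, 74/7]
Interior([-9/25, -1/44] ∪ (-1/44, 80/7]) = (-9/25, 80/7)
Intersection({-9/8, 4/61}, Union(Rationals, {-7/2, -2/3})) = {-9/8, 4/61}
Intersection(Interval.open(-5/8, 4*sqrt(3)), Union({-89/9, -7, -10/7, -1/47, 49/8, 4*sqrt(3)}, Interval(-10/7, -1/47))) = Union({49/8}, Interval.Lopen(-5/8, -1/47))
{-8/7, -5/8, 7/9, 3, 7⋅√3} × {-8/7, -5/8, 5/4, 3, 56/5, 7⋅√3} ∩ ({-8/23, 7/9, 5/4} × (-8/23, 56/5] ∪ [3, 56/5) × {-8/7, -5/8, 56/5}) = ({7/9} × {5/4, 3, 56/5}) ∪ ({3} × {-8/7, -5/8, 56/5})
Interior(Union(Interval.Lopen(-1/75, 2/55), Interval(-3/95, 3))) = Interval.open(-3/95, 3)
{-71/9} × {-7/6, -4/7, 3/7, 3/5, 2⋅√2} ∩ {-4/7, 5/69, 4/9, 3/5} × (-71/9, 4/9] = ∅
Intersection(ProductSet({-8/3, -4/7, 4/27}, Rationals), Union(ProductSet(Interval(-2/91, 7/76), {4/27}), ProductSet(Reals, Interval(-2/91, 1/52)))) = ProductSet({-8/3, -4/7, 4/27}, Intersection(Interval(-2/91, 1/52), Rationals))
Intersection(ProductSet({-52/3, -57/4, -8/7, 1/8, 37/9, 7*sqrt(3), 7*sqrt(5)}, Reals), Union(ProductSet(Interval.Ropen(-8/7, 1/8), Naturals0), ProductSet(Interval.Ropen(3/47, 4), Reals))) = Union(ProductSet({-8/7}, Naturals0), ProductSet({1/8}, Reals))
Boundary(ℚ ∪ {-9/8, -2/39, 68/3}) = ℝ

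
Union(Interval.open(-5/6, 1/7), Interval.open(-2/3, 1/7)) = Interval.open(-5/6, 1/7)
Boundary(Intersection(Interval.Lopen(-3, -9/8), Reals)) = {-3, -9/8}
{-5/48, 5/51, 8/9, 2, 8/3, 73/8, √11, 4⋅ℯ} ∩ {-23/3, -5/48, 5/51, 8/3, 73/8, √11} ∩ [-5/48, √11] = {-5/48, 5/51, 8/3, √11}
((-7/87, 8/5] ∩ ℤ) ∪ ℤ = ℤ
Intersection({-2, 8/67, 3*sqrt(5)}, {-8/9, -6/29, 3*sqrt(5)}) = {3*sqrt(5)}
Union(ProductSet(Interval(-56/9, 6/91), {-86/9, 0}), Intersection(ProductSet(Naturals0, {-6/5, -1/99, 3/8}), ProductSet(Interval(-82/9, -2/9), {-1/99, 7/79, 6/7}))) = ProductSet(Interval(-56/9, 6/91), {-86/9, 0})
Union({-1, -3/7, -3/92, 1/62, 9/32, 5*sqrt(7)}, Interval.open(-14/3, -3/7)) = Union({-3/92, 1/62, 9/32, 5*sqrt(7)}, Interval.Lopen(-14/3, -3/7))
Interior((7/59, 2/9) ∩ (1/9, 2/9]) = (7/59, 2/9)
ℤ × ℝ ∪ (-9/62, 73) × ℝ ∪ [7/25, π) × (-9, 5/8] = ((ℤ ∪ (-9/62, 73]) × ℝ) ∪ ([7/25, π) × (-9, 5/8])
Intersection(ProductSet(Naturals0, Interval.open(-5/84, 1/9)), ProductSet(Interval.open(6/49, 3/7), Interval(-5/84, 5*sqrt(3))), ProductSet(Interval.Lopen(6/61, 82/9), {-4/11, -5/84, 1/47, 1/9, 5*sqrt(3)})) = EmptySet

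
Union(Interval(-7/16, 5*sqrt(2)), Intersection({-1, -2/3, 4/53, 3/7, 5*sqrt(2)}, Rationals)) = Union({-1, -2/3}, Interval(-7/16, 5*sqrt(2)))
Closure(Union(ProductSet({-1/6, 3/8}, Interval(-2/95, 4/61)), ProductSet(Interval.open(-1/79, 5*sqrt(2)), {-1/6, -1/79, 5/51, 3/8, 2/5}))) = Union(ProductSet({-1/6, 3/8}, Interval(-2/95, 4/61)), ProductSet(Interval(-1/79, 5*sqrt(2)), {-1/6, -1/79, 5/51, 3/8, 2/5}))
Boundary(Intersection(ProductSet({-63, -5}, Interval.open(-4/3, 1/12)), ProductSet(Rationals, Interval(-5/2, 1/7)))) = ProductSet({-63, -5}, Interval(-4/3, 1/12))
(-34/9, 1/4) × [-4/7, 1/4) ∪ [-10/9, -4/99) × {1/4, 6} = ([-10/9, -4/99) × {1/4, 6}) ∪ ((-34/9, 1/4) × [-4/7, 1/4))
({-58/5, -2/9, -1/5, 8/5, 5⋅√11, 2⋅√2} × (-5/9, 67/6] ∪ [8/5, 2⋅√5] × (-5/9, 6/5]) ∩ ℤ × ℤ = {2, 3, 4} × {0, 1}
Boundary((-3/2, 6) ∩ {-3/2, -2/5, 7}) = {-2/5}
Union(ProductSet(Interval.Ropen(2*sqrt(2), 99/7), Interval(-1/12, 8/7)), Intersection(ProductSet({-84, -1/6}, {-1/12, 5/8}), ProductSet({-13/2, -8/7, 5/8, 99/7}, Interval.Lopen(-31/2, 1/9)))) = ProductSet(Interval.Ropen(2*sqrt(2), 99/7), Interval(-1/12, 8/7))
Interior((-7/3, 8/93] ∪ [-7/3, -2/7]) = (-7/3, 8/93)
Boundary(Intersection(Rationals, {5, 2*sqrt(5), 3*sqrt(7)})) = {5}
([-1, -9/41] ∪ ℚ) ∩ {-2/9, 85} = {-2/9, 85}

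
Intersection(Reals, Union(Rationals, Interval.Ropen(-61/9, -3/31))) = Union(Interval(-61/9, -3/31), Rationals)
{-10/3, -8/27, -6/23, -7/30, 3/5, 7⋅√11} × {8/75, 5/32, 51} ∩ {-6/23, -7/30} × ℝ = {-6/23, -7/30} × {8/75, 5/32, 51}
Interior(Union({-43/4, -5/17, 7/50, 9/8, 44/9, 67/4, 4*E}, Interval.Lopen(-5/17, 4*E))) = Interval.open(-5/17, 4*E)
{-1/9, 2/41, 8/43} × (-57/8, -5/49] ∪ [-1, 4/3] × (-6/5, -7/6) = ({-1/9, 2/41, 8/43} × (-57/8, -5/49]) ∪ ([-1, 4/3] × (-6/5, -7/6))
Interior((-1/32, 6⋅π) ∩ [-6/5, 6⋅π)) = (-1/32, 6⋅π)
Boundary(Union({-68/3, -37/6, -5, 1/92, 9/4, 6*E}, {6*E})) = {-68/3, -37/6, -5, 1/92, 9/4, 6*E}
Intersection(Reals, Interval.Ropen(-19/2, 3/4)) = Interval.Ropen(-19/2, 3/4)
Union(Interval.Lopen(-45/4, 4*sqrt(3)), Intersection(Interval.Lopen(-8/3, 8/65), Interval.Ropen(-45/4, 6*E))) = Interval.Lopen(-45/4, 4*sqrt(3))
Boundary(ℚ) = ℝ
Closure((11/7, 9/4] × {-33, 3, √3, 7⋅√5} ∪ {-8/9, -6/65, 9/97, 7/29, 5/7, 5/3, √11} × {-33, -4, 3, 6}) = ({-8/9, -6/65, 9/97, 7/29, 5/7, 5/3, √11} × {-33, -4, 3, 6}) ∪ ([11/7, 9/4] × {-33, 3, √3, 7⋅√5})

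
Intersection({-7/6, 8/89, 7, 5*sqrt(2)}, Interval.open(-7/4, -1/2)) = {-7/6}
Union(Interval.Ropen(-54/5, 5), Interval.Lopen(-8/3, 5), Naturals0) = Union(Interval(-54/5, 5), Naturals0)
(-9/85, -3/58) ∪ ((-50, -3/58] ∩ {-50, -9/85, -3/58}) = [-9/85, -3/58]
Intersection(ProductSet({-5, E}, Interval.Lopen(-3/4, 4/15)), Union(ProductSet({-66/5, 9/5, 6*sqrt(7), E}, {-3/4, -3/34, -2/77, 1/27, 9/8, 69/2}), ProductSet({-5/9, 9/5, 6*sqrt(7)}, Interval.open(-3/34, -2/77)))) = ProductSet({E}, {-3/34, -2/77, 1/27})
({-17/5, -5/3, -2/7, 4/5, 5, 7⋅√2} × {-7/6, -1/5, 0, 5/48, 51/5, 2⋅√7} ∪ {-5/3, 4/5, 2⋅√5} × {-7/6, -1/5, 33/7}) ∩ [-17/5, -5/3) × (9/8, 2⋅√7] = {-17/5} × {2⋅√7}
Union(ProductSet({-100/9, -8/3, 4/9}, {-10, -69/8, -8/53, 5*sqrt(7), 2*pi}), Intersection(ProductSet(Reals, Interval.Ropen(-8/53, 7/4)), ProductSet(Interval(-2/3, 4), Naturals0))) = Union(ProductSet({-100/9, -8/3, 4/9}, {-10, -69/8, -8/53, 5*sqrt(7), 2*pi}), ProductSet(Interval(-2/3, 4), Range(0, 2, 1)))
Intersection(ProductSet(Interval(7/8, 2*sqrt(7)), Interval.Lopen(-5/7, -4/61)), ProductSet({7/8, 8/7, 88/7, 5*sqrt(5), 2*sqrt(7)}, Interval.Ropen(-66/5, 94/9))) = ProductSet({7/8, 8/7, 2*sqrt(7)}, Interval.Lopen(-5/7, -4/61))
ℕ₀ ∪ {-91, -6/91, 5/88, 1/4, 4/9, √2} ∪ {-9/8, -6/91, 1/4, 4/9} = {-91, -9/8, -6/91, 5/88, 1/4, 4/9, √2} ∪ ℕ₀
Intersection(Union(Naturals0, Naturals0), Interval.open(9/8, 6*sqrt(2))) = Range(2, 9, 1)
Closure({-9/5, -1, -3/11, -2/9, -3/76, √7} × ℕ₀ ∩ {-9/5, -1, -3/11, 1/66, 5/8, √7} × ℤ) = {-9/5, -1, -3/11, √7} × ℕ₀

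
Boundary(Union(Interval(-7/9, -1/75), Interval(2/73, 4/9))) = {-7/9, -1/75, 2/73, 4/9}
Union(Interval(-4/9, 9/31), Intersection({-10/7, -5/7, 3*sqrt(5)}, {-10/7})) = Union({-10/7}, Interval(-4/9, 9/31))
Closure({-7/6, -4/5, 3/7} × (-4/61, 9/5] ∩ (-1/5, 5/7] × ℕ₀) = {3/7} × {0, 1}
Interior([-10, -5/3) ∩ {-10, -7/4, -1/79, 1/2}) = ∅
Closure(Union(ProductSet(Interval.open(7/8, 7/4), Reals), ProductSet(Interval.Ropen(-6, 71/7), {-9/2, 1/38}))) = Union(ProductSet(Interval(-6, 71/7), {-9/2, 1/38}), ProductSet(Interval(7/8, 7/4), Reals))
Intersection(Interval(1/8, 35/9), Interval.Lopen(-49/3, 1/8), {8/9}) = EmptySet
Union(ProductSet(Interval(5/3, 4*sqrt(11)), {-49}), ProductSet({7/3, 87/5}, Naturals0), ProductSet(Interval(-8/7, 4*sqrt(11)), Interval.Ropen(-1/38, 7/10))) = Union(ProductSet({7/3, 87/5}, Naturals0), ProductSet(Interval(-8/7, 4*sqrt(11)), Interval.Ropen(-1/38, 7/10)), ProductSet(Interval(5/3, 4*sqrt(11)), {-49}))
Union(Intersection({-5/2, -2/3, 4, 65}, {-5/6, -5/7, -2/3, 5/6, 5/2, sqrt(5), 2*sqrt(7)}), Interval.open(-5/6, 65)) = Interval.open(-5/6, 65)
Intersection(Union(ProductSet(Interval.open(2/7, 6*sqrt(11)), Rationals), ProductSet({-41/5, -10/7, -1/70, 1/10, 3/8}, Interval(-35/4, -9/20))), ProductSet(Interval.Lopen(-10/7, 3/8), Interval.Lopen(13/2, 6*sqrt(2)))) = ProductSet(Interval.Lopen(2/7, 3/8), Intersection(Interval.Lopen(13/2, 6*sqrt(2)), Rationals))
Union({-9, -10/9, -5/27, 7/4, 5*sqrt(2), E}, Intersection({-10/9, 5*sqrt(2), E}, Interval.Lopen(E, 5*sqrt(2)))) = {-9, -10/9, -5/27, 7/4, 5*sqrt(2), E}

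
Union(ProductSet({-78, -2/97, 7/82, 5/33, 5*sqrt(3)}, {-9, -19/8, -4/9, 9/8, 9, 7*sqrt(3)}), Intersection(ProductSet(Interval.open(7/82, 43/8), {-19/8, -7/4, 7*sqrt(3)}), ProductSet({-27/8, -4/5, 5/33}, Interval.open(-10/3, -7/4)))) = ProductSet({-78, -2/97, 7/82, 5/33, 5*sqrt(3)}, {-9, -19/8, -4/9, 9/8, 9, 7*sqrt(3)})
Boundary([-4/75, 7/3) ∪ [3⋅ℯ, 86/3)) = {-4/75, 7/3, 86/3, 3⋅ℯ}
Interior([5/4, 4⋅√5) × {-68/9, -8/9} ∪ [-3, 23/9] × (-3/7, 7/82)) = (-3, 23/9) × (-3/7, 7/82)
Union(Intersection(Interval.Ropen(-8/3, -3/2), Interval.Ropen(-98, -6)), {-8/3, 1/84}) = {-8/3, 1/84}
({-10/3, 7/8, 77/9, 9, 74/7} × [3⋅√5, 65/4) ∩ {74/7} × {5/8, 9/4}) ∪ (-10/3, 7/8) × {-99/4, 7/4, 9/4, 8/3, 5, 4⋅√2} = (-10/3, 7/8) × {-99/4, 7/4, 9/4, 8/3, 5, 4⋅√2}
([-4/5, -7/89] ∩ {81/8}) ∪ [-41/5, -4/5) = [-41/5, -4/5)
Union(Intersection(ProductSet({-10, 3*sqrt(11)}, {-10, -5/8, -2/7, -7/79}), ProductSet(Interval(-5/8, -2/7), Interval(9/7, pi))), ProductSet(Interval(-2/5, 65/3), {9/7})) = ProductSet(Interval(-2/5, 65/3), {9/7})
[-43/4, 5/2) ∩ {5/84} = {5/84}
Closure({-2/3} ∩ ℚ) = {-2/3}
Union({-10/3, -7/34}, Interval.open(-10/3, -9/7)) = Union({-7/34}, Interval.Ropen(-10/3, -9/7))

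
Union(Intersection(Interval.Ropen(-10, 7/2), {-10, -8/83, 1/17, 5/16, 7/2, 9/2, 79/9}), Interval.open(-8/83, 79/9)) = Union({-10}, Interval.Ropen(-8/83, 79/9))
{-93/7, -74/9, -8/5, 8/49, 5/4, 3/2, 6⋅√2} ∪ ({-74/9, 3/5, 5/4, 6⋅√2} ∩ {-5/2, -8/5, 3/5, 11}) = {-93/7, -74/9, -8/5, 8/49, 3/5, 5/4, 3/2, 6⋅√2}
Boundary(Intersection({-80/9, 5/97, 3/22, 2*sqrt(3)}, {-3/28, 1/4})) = EmptySet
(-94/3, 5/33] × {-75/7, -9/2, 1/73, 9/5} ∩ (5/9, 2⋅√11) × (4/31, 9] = ∅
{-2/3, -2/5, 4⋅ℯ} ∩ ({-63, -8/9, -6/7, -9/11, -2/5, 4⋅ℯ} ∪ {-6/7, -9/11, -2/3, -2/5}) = {-2/3, -2/5, 4⋅ℯ}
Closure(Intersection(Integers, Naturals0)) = Naturals0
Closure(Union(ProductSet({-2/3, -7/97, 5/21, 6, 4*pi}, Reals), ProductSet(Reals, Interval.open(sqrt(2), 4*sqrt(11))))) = Union(ProductSet({-2/3, -7/97, 5/21, 6, 4*pi}, Reals), ProductSet(Reals, Interval(sqrt(2), 4*sqrt(11))))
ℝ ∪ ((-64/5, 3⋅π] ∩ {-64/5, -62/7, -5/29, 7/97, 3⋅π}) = ℝ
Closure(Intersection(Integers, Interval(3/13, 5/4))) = Range(1, 2, 1)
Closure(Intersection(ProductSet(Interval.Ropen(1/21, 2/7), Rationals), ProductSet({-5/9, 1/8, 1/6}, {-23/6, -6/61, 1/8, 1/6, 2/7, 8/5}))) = ProductSet({1/8, 1/6}, {-23/6, -6/61, 1/8, 1/6, 2/7, 8/5})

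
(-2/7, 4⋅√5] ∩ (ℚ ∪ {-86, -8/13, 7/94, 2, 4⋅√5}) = {4⋅√5} ∪ (ℚ ∩ (-2/7, 4⋅√5])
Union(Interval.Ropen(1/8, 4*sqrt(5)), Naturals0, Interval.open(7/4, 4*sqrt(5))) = Union(Interval.Ropen(1/8, 4*sqrt(5)), Naturals0)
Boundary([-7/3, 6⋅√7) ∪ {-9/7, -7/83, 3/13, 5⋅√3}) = {-7/3, 6⋅√7}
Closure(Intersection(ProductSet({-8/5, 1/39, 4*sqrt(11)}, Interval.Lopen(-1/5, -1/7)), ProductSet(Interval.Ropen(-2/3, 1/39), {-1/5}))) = EmptySet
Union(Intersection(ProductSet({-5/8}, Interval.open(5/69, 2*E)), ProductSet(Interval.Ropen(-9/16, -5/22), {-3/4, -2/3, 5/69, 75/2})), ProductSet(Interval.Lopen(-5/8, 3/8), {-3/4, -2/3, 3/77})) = ProductSet(Interval.Lopen(-5/8, 3/8), {-3/4, -2/3, 3/77})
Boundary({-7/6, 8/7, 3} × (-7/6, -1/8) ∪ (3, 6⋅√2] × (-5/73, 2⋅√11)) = ({-7/6, 8/7, 3} × [-7/6, -1/8]) ∪ ({3, 6⋅√2} × [-5/73, 2⋅√11]) ∪ ([3, 6⋅√2] × {-5/73, 2⋅√11})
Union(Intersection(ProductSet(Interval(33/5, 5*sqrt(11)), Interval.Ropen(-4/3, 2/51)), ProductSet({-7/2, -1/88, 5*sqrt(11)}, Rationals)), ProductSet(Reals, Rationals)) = ProductSet(Reals, Rationals)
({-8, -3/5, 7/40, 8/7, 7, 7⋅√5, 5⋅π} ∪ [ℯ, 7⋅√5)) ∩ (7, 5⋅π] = (7, 7⋅√5] ∪ {5⋅π}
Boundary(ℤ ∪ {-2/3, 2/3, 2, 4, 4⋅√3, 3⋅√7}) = ℤ ∪ {-2/3, 2/3, 4⋅√3, 3⋅√7}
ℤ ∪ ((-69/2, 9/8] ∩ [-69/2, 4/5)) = ℤ ∪ (-69/2, 4/5)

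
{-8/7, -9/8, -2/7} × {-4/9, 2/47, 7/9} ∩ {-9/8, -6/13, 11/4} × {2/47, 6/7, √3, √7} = {-9/8} × {2/47}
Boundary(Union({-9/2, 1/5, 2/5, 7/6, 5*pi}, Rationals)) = Reals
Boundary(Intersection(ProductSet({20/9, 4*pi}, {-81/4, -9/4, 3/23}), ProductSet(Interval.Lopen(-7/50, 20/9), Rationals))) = ProductSet({20/9}, {-81/4, -9/4, 3/23})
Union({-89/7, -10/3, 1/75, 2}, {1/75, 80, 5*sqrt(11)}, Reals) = Reals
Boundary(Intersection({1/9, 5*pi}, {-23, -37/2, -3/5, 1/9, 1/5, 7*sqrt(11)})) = {1/9}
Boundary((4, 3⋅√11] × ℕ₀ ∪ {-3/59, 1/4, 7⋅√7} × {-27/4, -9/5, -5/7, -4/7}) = ([4, 3⋅√11] × ℕ₀) ∪ ({-3/59, 1/4, 7⋅√7} × {-27/4, -9/5, -5/7, -4/7})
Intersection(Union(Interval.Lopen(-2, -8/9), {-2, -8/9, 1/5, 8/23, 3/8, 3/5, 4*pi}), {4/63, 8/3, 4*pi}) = {4*pi}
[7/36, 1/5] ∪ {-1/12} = {-1/12} ∪ [7/36, 1/5]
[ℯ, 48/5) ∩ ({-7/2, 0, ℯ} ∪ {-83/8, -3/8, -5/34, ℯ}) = {ℯ}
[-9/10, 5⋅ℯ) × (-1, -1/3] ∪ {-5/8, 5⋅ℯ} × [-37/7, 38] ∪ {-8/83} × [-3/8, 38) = ({-8/83} × [-3/8, 38)) ∪ ({-5/8, 5⋅ℯ} × [-37/7, 38]) ∪ ([-9/10, 5⋅ℯ) × (-1, -1/3])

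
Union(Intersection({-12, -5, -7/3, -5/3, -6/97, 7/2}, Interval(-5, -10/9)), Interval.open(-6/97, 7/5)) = Union({-5, -7/3, -5/3}, Interval.open(-6/97, 7/5))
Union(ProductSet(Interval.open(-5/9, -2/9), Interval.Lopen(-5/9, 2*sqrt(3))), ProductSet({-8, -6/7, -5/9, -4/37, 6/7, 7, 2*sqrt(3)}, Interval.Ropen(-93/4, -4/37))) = Union(ProductSet({-8, -6/7, -5/9, -4/37, 6/7, 7, 2*sqrt(3)}, Interval.Ropen(-93/4, -4/37)), ProductSet(Interval.open(-5/9, -2/9), Interval.Lopen(-5/9, 2*sqrt(3))))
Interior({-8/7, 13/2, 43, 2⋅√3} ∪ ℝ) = ℝ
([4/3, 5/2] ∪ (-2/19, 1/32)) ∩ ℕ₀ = {0} ∪ {2}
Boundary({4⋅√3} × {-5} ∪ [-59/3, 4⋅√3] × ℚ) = [-59/3, 4⋅√3] × ℝ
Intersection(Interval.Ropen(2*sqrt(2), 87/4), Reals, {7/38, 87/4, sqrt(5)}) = EmptySet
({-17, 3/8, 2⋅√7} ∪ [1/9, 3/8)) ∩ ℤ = {-17}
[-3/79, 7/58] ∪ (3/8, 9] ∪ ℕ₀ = [-3/79, 7/58] ∪ ℕ₀ ∪ (3/8, 9]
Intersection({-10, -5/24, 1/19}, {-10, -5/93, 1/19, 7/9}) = {-10, 1/19}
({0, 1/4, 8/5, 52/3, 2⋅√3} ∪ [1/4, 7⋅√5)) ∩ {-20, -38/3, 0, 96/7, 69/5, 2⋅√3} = {0, 96/7, 69/5, 2⋅√3}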